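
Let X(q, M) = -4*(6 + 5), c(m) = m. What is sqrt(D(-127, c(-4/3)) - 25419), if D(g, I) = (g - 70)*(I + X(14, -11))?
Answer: I*sqrt(148395)/3 ≈ 128.41*I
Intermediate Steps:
X(q, M) = -44 (X(q, M) = -4*11 = -44)
D(g, I) = (-70 + g)*(-44 + I) (D(g, I) = (g - 70)*(I - 44) = (-70 + g)*(-44 + I))
sqrt(D(-127, c(-4/3)) - 25419) = sqrt((3080 - (-280)/3 - 44*(-127) - 4/3*(-127)) - 25419) = sqrt((3080 - (-280)/3 + 5588 - 4*1/3*(-127)) - 25419) = sqrt((3080 - 70*(-4/3) + 5588 - 4/3*(-127)) - 25419) = sqrt((3080 + 280/3 + 5588 + 508/3) - 25419) = sqrt(26792/3 - 25419) = sqrt(-49465/3) = I*sqrt(148395)/3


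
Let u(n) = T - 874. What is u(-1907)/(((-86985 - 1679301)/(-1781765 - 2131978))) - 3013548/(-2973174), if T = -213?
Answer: -702403829420767/291748645098 ≈ -2407.6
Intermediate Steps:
u(n) = -1087 (u(n) = -213 - 874 = -1087)
u(-1907)/(((-86985 - 1679301)/(-1781765 - 2131978))) - 3013548/(-2973174) = -1087*(-1781765 - 2131978)/(-86985 - 1679301) - 3013548/(-2973174) = -1087/((-1766286/(-3913743))) - 3013548*(-1/2973174) = -1087/((-1766286*(-1/3913743))) + 502258/495529 = -1087/588762/1304581 + 502258/495529 = -1087*1304581/588762 + 502258/495529 = -1418079547/588762 + 502258/495529 = -702403829420767/291748645098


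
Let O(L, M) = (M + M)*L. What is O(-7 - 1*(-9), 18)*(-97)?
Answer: -6984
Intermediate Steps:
O(L, M) = 2*L*M (O(L, M) = (2*M)*L = 2*L*M)
O(-7 - 1*(-9), 18)*(-97) = (2*(-7 - 1*(-9))*18)*(-97) = (2*(-7 + 9)*18)*(-97) = (2*2*18)*(-97) = 72*(-97) = -6984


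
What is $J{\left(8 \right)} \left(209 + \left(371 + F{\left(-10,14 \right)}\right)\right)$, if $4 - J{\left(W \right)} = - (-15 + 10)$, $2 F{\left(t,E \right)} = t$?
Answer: $-575$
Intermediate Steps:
$F{\left(t,E \right)} = \frac{t}{2}$
$J{\left(W \right)} = -1$ ($J{\left(W \right)} = 4 - - (-15 + 10) = 4 - \left(-1\right) \left(-5\right) = 4 - 5 = -1$)
$J{\left(8 \right)} \left(209 + \left(371 + F{\left(-10,14 \right)}\right)\right) = - (209 + \left(371 + \frac{1}{2} \left(-10\right)\right)) = - (209 + \left(371 - 5\right)) = - (209 + 366) = \left(-1\right) 575 = -575$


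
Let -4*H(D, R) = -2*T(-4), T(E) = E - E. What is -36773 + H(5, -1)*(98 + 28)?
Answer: -36773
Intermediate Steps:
T(E) = 0
H(D, R) = 0 (H(D, R) = -(-1)*0/2 = -¼*0 = 0)
-36773 + H(5, -1)*(98 + 28) = -36773 + 0*(98 + 28) = -36773 + 0*126 = -36773 + 0 = -36773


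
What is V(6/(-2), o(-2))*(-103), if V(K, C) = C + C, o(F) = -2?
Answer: 412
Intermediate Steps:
V(K, C) = 2*C
V(6/(-2), o(-2))*(-103) = (2*(-2))*(-103) = -4*(-103) = 412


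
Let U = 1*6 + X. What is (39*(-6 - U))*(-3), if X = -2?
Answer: 1170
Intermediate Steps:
U = 4 (U = 1*6 - 2 = 6 - 2 = 4)
(39*(-6 - U))*(-3) = (39*(-6 - 1*4))*(-3) = (39*(-6 - 4))*(-3) = (39*(-10))*(-3) = -390*(-3) = 1170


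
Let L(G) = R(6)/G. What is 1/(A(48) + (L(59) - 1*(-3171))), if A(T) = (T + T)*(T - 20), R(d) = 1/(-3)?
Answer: 177/1037042 ≈ 0.00017068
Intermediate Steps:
R(d) = -1/3
L(G) = -1/(3*G)
A(T) = 2*T*(-20 + T) (A(T) = (2*T)*(-20 + T) = 2*T*(-20 + T))
1/(A(48) + (L(59) - 1*(-3171))) = 1/(2*48*(-20 + 48) + (-1/3/59 - 1*(-3171))) = 1/(2*48*28 + (-1/3*1/59 + 3171)) = 1/(2688 + (-1/177 + 3171)) = 1/(2688 + 561266/177) = 1/(1037042/177) = 177/1037042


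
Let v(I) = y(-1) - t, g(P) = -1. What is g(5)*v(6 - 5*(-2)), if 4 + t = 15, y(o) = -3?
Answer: 14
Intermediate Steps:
t = 11 (t = -4 + 15 = 11)
v(I) = -14 (v(I) = -3 - 1*11 = -3 - 11 = -14)
g(5)*v(6 - 5*(-2)) = -1*(-14) = 14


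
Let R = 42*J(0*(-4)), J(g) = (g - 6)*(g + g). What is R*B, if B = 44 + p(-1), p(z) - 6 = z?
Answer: 0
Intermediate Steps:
J(g) = 2*g*(-6 + g) (J(g) = (-6 + g)*(2*g) = 2*g*(-6 + g))
R = 0 (R = 42*(2*(0*(-4))*(-6 + 0*(-4))) = 42*(2*0*(-6 + 0)) = 42*(2*0*(-6)) = 42*0 = 0)
p(z) = 6 + z
B = 49 (B = 44 + (6 - 1) = 44 + 5 = 49)
R*B = 0*49 = 0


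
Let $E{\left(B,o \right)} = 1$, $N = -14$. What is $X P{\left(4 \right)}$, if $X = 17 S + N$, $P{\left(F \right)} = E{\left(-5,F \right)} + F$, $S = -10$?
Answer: $-920$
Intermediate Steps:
$P{\left(F \right)} = 1 + F$
$X = -184$ ($X = 17 \left(-10\right) - 14 = -170 - 14 = -184$)
$X P{\left(4 \right)} = - 184 \left(1 + 4\right) = \left(-184\right) 5 = -920$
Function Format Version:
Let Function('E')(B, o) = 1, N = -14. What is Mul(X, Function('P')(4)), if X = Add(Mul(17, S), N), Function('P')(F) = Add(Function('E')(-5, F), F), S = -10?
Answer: -920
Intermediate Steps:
Function('P')(F) = Add(1, F)
X = -184 (X = Add(Mul(17, -10), -14) = Add(-170, -14) = -184)
Mul(X, Function('P')(4)) = Mul(-184, Add(1, 4)) = Mul(-184, 5) = -920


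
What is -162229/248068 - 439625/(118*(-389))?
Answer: 50805129471/5693408668 ≈ 8.9235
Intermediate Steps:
-162229/248068 - 439625/(118*(-389)) = -162229*1/248068 - 439625/(-45902) = -162229/248068 - 439625*(-1/45902) = -162229/248068 + 439625/45902 = 50805129471/5693408668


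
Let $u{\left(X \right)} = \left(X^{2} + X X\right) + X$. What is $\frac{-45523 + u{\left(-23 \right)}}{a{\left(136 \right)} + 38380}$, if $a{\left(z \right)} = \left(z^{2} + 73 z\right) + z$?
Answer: $- \frac{11122}{16735} \approx -0.66459$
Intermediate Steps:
$a{\left(z \right)} = z^{2} + 74 z$
$u{\left(X \right)} = X + 2 X^{2}$ ($u{\left(X \right)} = \left(X^{2} + X^{2}\right) + X = 2 X^{2} + X = X + 2 X^{2}$)
$\frac{-45523 + u{\left(-23 \right)}}{a{\left(136 \right)} + 38380} = \frac{-45523 - 23 \left(1 + 2 \left(-23\right)\right)}{136 \left(74 + 136\right) + 38380} = \frac{-45523 - 23 \left(1 - 46\right)}{136 \cdot 210 + 38380} = \frac{-45523 - -1035}{28560 + 38380} = \frac{-45523 + 1035}{66940} = \left(-44488\right) \frac{1}{66940} = - \frac{11122}{16735}$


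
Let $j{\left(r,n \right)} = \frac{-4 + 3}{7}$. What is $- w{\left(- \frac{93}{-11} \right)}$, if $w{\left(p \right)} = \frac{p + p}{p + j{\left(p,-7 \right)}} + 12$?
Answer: $- \frac{4491}{320} \approx -14.034$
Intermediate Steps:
$j{\left(r,n \right)} = - \frac{1}{7}$ ($j{\left(r,n \right)} = \left(-1\right) \frac{1}{7} = - \frac{1}{7}$)
$w{\left(p \right)} = 12 + \frac{2 p}{- \frac{1}{7} + p}$ ($w{\left(p \right)} = \frac{p + p}{p - \frac{1}{7}} + 12 = \frac{2 p}{- \frac{1}{7} + p} + 12 = 12 + \frac{2 p}{- \frac{1}{7} + p}$)
$- w{\left(- \frac{93}{-11} \right)} = - \frac{2 \left(-6 + 49 \left(- \frac{93}{-11}\right)\right)}{-1 + 7 \left(- \frac{93}{-11}\right)} = - \frac{2 \left(-6 + 49 \left(\left(-93\right) \left(- \frac{1}{11}\right)\right)\right)}{-1 + 7 \left(\left(-93\right) \left(- \frac{1}{11}\right)\right)} = - \frac{2 \left(-6 + 49 \cdot \frac{93}{11}\right)}{-1 + 7 \cdot \frac{93}{11}} = - \frac{2 \left(-6 + \frac{4557}{11}\right)}{-1 + \frac{651}{11}} = - \frac{2 \cdot 4491}{\frac{640}{11} \cdot 11} = - \frac{2 \cdot 11 \cdot 4491}{640 \cdot 11} = \left(-1\right) \frac{4491}{320} = - \frac{4491}{320}$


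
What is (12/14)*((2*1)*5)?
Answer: 60/7 ≈ 8.5714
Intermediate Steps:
(12/14)*((2*1)*5) = ((1/14)*12)*(2*5) = (6/7)*10 = 60/7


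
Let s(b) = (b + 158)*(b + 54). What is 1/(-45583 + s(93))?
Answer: -1/8686 ≈ -0.00011513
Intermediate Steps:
s(b) = (54 + b)*(158 + b) (s(b) = (158 + b)*(54 + b) = (54 + b)*(158 + b))
1/(-45583 + s(93)) = 1/(-45583 + (8532 + 93² + 212*93)) = 1/(-45583 + (8532 + 8649 + 19716)) = 1/(-45583 + 36897) = 1/(-8686) = -1/8686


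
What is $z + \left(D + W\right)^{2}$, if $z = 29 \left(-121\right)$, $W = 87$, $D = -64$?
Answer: $-2980$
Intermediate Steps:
$z = -3509$
$z + \left(D + W\right)^{2} = -3509 + \left(-64 + 87\right)^{2} = -3509 + 23^{2} = -3509 + 529 = -2980$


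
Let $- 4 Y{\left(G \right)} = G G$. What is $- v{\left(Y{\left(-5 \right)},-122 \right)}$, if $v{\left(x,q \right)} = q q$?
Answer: $-14884$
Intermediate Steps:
$Y{\left(G \right)} = - \frac{G^{2}}{4}$ ($Y{\left(G \right)} = - \frac{G G}{4} = - \frac{G^{2}}{4}$)
$v{\left(x,q \right)} = q^{2}$
$- v{\left(Y{\left(-5 \right)},-122 \right)} = - \left(-122\right)^{2} = \left(-1\right) 14884 = -14884$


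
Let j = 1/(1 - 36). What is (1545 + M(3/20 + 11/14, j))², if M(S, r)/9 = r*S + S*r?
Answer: 14319193333041/6002500 ≈ 2.3855e+6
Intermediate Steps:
j = -1/35 (j = 1/(-35) = -1/35 ≈ -0.028571)
M(S, r) = 18*S*r (M(S, r) = 9*(r*S + S*r) = 9*(S*r + S*r) = 9*(2*S*r) = 18*S*r)
(1545 + M(3/20 + 11/14, j))² = (1545 + 18*(3/20 + 11/14)*(-1/35))² = (1545 + 18*(131/140)*(-1/35))² = (1545 - 1179/2450)² = (3784071/2450)² = 14319193333041/6002500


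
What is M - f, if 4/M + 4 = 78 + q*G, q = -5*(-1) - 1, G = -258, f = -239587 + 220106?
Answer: 9331397/479 ≈ 19481.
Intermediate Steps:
f = -19481
q = 4 (q = 5 - 1 = 4)
M = -2/479 (M = 4/(-4 + (78 + 4*(-258))) = 4/(-4 + (78 - 1032)) = 4/(-4 - 954) = 4/(-958) = 4*(-1/958) = -2/479 ≈ -0.0041754)
M - f = -2/479 - 1*(-19481) = -2/479 + 19481 = 9331397/479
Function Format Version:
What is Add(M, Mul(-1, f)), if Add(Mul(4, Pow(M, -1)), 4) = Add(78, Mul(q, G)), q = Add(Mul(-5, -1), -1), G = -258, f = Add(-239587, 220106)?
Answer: Rational(9331397, 479) ≈ 19481.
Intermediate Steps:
f = -19481
q = 4 (q = Add(5, -1) = 4)
M = Rational(-2, 479) (M = Mul(4, Pow(Add(-4, Add(78, Mul(4, -258))), -1)) = Mul(4, Pow(Add(-4, Add(78, -1032)), -1)) = Mul(4, Pow(Add(-4, -954), -1)) = Mul(4, Pow(-958, -1)) = Mul(4, Rational(-1, 958)) = Rational(-2, 479) ≈ -0.0041754)
Add(M, Mul(-1, f)) = Add(Rational(-2, 479), Mul(-1, -19481)) = Add(Rational(-2, 479), 19481) = Rational(9331397, 479)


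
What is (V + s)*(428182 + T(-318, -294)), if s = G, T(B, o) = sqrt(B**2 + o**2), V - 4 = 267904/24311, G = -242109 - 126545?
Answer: -23834530944452/151 - 333986916*sqrt(5210)/151 ≈ -1.5800e+11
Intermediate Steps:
G = -368654
V = 2268/151 (V = 4 + 267904/24311 = 4 + 267904*(1/24311) = 4 + 1664/151 = 2268/151 ≈ 15.020)
s = -368654
(V + s)*(428182 + T(-318, -294)) = (2268/151 - 368654)*(428182 + sqrt((-318)**2 + (-294)**2)) = -55664486*(428182 + sqrt(101124 + 86436))/151 = -55664486*(428182 + sqrt(187560))/151 = -55664486*(428182 + 6*sqrt(5210))/151 = -23834530944452/151 - 333986916*sqrt(5210)/151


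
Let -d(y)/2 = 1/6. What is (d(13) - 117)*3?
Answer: -352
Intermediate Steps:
d(y) = -⅓ (d(y) = -2/6 = -2*⅙ = -⅓)
(d(13) - 117)*3 = (-⅓ - 117)*3 = -352/3*3 = -352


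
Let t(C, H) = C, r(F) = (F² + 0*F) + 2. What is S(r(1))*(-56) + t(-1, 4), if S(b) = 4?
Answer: -225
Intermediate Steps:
r(F) = 2 + F² (r(F) = (F² + 0) + 2 = F² + 2 = 2 + F²)
S(r(1))*(-56) + t(-1, 4) = 4*(-56) - 1 = -224 - 1 = -225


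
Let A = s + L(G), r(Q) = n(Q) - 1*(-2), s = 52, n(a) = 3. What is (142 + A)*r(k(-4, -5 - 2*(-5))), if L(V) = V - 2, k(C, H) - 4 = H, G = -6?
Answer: 930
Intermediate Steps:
k(C, H) = 4 + H
r(Q) = 5 (r(Q) = 3 - 1*(-2) = 3 + 2 = 5)
L(V) = -2 + V
A = 44 (A = 52 + (-2 - 6) = 52 - 8 = 44)
(142 + A)*r(k(-4, -5 - 2*(-5))) = (142 + 44)*5 = 186*5 = 930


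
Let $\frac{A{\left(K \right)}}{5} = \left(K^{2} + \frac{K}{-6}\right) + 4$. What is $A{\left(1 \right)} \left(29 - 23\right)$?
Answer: $145$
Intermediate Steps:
$A{\left(K \right)} = 20 + 5 K^{2} - \frac{5 K}{6}$ ($A{\left(K \right)} = 5 \left(\left(K^{2} + \frac{K}{-6}\right) + 4\right) = 5 \left(\left(K^{2} - \frac{K}{6}\right) + 4\right) = 5 \left(4 + K^{2} - \frac{K}{6}\right) = 20 + 5 K^{2} - \frac{5 K}{6}$)
$A{\left(1 \right)} \left(29 - 23\right) = \left(20 + 5 \cdot 1^{2} - \frac{5}{6}\right) \left(29 - 23\right) = \left(20 + 5 \cdot 1 - \frac{5}{6}\right) 6 = \left(20 + 5 - \frac{5}{6}\right) 6 = \frac{145}{6} \cdot 6 = 145$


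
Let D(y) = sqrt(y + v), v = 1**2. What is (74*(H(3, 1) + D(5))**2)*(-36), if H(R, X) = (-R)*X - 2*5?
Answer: -466200 + 69264*sqrt(6) ≈ -2.9654e+5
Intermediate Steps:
H(R, X) = -10 - R*X (H(R, X) = -R*X - 10 = -10 - R*X)
v = 1
D(y) = sqrt(1 + y) (D(y) = sqrt(y + 1) = sqrt(1 + y))
(74*(H(3, 1) + D(5))**2)*(-36) = (74*((-10 - 1*3*1) + sqrt(1 + 5))**2)*(-36) = (74*((-10 - 3) + sqrt(6))**2)*(-36) = (74*(-13 + sqrt(6))**2)*(-36) = -2664*(-13 + sqrt(6))**2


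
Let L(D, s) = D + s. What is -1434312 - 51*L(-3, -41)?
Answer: -1432068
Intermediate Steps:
-1434312 - 51*L(-3, -41) = -1434312 - 51*(-3 - 41) = -1434312 - 51*(-44) = -1434312 + 2244 = -1432068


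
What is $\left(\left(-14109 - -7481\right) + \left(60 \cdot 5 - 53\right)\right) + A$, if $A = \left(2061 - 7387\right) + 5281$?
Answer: $-6426$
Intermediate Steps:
$A = -45$ ($A = -5326 + 5281 = -45$)
$\left(\left(-14109 - -7481\right) + \left(60 \cdot 5 - 53\right)\right) + A = \left(\left(-14109 - -7481\right) + \left(60 \cdot 5 - 53\right)\right) - 45 = \left(\left(-14109 + 7481\right) + \left(300 - 53\right)\right) - 45 = \left(-6628 + 247\right) - 45 = -6381 - 45 = -6426$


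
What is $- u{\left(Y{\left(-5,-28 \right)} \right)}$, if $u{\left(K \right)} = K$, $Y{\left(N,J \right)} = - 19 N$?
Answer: $-95$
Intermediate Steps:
$- u{\left(Y{\left(-5,-28 \right)} \right)} = - \left(-19\right) \left(-5\right) = \left(-1\right) 95 = -95$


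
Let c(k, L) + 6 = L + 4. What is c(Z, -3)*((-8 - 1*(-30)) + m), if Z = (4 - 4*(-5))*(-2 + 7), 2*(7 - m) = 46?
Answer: -30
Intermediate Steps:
m = -16 (m = 7 - ½*46 = 7 - 23 = -16)
Z = 120 (Z = (4 + 20)*5 = 24*5 = 120)
c(k, L) = -2 + L (c(k, L) = -6 + (L + 4) = -6 + (4 + L) = -2 + L)
c(Z, -3)*((-8 - 1*(-30)) + m) = (-2 - 3)*((-8 - 1*(-30)) - 16) = -5*((-8 + 30) - 16) = -5*(22 - 16) = -5*6 = -30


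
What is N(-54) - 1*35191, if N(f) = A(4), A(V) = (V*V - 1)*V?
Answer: -35131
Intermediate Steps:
A(V) = V*(-1 + V²) (A(V) = (V² - 1)*V = (-1 + V²)*V = V*(-1 + V²))
N(f) = 60 (N(f) = 4³ - 1*4 = 64 - 4 = 60)
N(-54) - 1*35191 = 60 - 1*35191 = 60 - 35191 = -35131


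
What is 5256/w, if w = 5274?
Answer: 292/293 ≈ 0.99659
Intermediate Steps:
5256/w = 5256/5274 = 5256*(1/5274) = 292/293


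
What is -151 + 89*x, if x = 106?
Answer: 9283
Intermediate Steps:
-151 + 89*x = -151 + 89*106 = -151 + 9434 = 9283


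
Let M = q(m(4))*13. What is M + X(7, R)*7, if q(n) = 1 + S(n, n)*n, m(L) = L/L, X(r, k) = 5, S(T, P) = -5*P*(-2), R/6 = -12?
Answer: 178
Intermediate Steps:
R = -72 (R = 6*(-12) = -72)
S(T, P) = 10*P
m(L) = 1
q(n) = 1 + 10*n**2 (q(n) = 1 + (10*n)*n = 1 + 10*n**2)
M = 143 (M = (1 + 10*1**2)*13 = (1 + 10*1)*13 = (1 + 10)*13 = 11*13 = 143)
M + X(7, R)*7 = 143 + 5*7 = 143 + 35 = 178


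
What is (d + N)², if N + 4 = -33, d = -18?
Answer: 3025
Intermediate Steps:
N = -37 (N = -4 - 33 = -37)
(d + N)² = (-18 - 37)² = (-55)² = 3025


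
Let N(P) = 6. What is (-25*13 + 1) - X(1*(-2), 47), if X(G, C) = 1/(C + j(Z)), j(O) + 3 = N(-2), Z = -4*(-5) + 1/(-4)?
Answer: -16201/50 ≈ -324.02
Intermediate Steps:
Z = 79/4 (Z = 20 + 1*(-¼) = 20 - ¼ = 79/4 ≈ 19.750)
j(O) = 3 (j(O) = -3 + 6 = 3)
X(G, C) = 1/(3 + C) (X(G, C) = 1/(C + 3) = 1/(3 + C))
(-25*13 + 1) - X(1*(-2), 47) = (-25*13 + 1) - 1/(3 + 47) = (-325 + 1) - 1/50 = -324 - 1*1/50 = -324 - 1/50 = -16201/50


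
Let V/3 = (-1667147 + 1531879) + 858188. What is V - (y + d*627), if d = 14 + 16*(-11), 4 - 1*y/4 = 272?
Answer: 2271406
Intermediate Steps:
y = -1072 (y = 16 - 4*272 = 16 - 1088 = -1072)
d = -162 (d = 14 - 176 = -162)
V = 2168760 (V = 3*((-1667147 + 1531879) + 858188) = 3*(-135268 + 858188) = 3*722920 = 2168760)
V - (y + d*627) = 2168760 - (-1072 - 162*627) = 2168760 - (-1072 - 101574) = 2168760 - 1*(-102646) = 2168760 + 102646 = 2271406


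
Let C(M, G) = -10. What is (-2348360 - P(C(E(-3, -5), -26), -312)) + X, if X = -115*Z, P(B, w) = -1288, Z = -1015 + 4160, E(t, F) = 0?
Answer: -2708747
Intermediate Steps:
Z = 3145
X = -361675 (X = -115*3145 = -361675)
(-2348360 - P(C(E(-3, -5), -26), -312)) + X = (-2348360 - 1*(-1288)) - 361675 = (-2348360 + 1288) - 361675 = -2347072 - 361675 = -2708747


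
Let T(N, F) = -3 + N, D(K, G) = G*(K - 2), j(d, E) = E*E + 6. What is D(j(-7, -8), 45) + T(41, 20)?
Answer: 3098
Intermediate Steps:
j(d, E) = 6 + E² (j(d, E) = E² + 6 = 6 + E²)
D(K, G) = G*(-2 + K)
D(j(-7, -8), 45) + T(41, 20) = 45*(-2 + (6 + (-8)²)) + (-3 + 41) = 45*(-2 + (6 + 64)) + 38 = 45*(-2 + 70) + 38 = 45*68 + 38 = 3060 + 38 = 3098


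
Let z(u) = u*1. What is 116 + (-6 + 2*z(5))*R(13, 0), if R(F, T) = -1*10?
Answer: 76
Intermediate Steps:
z(u) = u
R(F, T) = -10
116 + (-6 + 2*z(5))*R(13, 0) = 116 + (-6 + 2*5)*(-10) = 116 + (-6 + 10)*(-10) = 116 + 4*(-10) = 116 - 40 = 76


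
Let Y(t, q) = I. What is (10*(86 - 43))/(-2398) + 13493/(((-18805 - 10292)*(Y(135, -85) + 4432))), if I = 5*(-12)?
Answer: -27366776167/152527288716 ≈ -0.17942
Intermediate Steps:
I = -60
Y(t, q) = -60
(10*(86 - 43))/(-2398) + 13493/(((-18805 - 10292)*(Y(135, -85) + 4432))) = (10*(86 - 43))/(-2398) + 13493/(((-18805 - 10292)*(-60 + 4432))) = (10*43)*(-1/2398) + 13493/((-29097*4372)) = 430*(-1/2398) + 13493/(-127212084) = -215/1199 + 13493*(-1/127212084) = -215/1199 - 13493/127212084 = -27366776167/152527288716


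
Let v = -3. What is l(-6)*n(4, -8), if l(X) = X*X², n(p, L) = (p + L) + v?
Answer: 1512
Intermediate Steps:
n(p, L) = -3 + L + p (n(p, L) = (p + L) - 3 = (L + p) - 3 = -3 + L + p)
l(X) = X³
l(-6)*n(4, -8) = (-6)³*(-3 - 8 + 4) = -216*(-7) = 1512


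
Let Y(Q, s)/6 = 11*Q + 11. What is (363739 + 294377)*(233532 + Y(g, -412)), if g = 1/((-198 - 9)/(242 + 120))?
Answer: 3534148292856/23 ≈ 1.5366e+11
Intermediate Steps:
g = -362/207 (g = 1/(-207/362) = -362/207 ≈ -1.7488)
Y(Q, s) = 66 + 66*Q (Y(Q, s) = 6*(11*Q + 11) = 6*(11 + 11*Q) = 66 + 66*Q)
(363739 + 294377)*(233532 + Y(g, -412)) = (363739 + 294377)*(233532 + (66 + 66*(-362/207))) = 658116*(233532 + (66 - 7964/69)) = 658116*(233532 - 3410/69) = 658116*(16110298/69) = 3534148292856/23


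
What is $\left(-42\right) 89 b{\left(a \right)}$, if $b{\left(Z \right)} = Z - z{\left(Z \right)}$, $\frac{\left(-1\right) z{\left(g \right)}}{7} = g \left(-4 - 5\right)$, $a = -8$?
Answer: $-1854048$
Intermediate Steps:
$z{\left(g \right)} = 63 g$ ($z{\left(g \right)} = - 7 g \left(-4 - 5\right) = - 7 g \left(-9\right) = - 7 \left(- 9 g\right) = 63 g$)
$b{\left(Z \right)} = - 62 Z$ ($b{\left(Z \right)} = Z - 63 Z = - 62 Z$)
$\left(-42\right) 89 b{\left(a \right)} = \left(-42\right) 89 \left(\left(-62\right) \left(-8\right)\right) = \left(-3738\right) 496 = -1854048$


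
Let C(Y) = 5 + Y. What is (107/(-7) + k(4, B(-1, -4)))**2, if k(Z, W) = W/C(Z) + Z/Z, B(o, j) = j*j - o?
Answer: 609961/3969 ≈ 153.68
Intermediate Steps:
B(o, j) = j**2 - o
k(Z, W) = 1 + W/(5 + Z) (k(Z, W) = W/(5 + Z) + Z/Z = W/(5 + Z) + 1 = 1 + W/(5 + Z))
(107/(-7) + k(4, B(-1, -4)))**2 = (107/(-7) + (5 + ((-4)**2 - 1*(-1)) + 4)/(5 + 4))**2 = (107*(-1/7) + (5 + (16 + 1) + 4)/9)**2 = (-107/7 + (5 + 17 + 4)/9)**2 = (-107/7 + (1/9)*26)**2 = (-107/7 + 26/9)**2 = (-781/63)**2 = 609961/3969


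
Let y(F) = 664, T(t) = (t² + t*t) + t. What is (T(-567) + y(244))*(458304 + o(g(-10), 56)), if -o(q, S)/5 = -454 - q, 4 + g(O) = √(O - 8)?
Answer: 296170763550 + 9646125*I*√2 ≈ 2.9617e+11 + 1.3642e+7*I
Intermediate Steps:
T(t) = t + 2*t² (T(t) = (t² + t²) + t = 2*t² + t = t + 2*t²)
g(O) = -4 + √(-8 + O) (g(O) = -4 + √(O - 8) = -4 + √(-8 + O))
o(q, S) = 2270 + 5*q (o(q, S) = -5*(-454 - q) = 2270 + 5*q)
(T(-567) + y(244))*(458304 + o(g(-10), 56)) = (-567*(1 + 2*(-567)) + 664)*(458304 + (2270 + 5*(-4 + √(-8 - 10)))) = (-567*(1 - 1134) + 664)*(458304 + (2270 + 5*(-4 + √(-18)))) = (-567*(-1133) + 664)*(458304 + (2270 + 5*(-4 + 3*I*√2))) = (642411 + 664)*(458304 + (2270 + (-20 + 15*I*√2))) = 643075*(458304 + (2250 + 15*I*√2)) = 643075*(460554 + 15*I*√2) = 296170763550 + 9646125*I*√2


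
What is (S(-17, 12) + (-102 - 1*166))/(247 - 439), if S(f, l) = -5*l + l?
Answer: 79/48 ≈ 1.6458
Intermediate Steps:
S(f, l) = -4*l
(S(-17, 12) + (-102 - 1*166))/(247 - 439) = (-4*12 + (-102 - 1*166))/(247 - 439) = (-48 + (-102 - 166))/(-192) = (-48 - 268)*(-1/192) = -316*(-1/192) = 79/48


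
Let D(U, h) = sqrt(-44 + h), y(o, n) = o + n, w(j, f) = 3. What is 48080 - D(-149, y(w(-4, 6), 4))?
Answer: 48080 - I*sqrt(37) ≈ 48080.0 - 6.0828*I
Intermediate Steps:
y(o, n) = n + o
48080 - D(-149, y(w(-4, 6), 4)) = 48080 - sqrt(-44 + (4 + 3)) = 48080 - sqrt(-44 + 7) = 48080 - sqrt(-37) = 48080 - I*sqrt(37)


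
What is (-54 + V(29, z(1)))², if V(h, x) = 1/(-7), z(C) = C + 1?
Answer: 143641/49 ≈ 2931.4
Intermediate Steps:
z(C) = 1 + C
V(h, x) = -⅐
(-54 + V(29, z(1)))² = (-54 - ⅐)² = (-379/7)² = 143641/49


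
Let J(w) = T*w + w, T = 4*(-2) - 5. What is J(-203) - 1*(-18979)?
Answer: 21415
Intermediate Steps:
T = -13 (T = -8 - 5 = -13)
J(w) = -12*w (J(w) = -13*w + w = -12*w)
J(-203) - 1*(-18979) = -12*(-203) - 1*(-18979) = 2436 + 18979 = 21415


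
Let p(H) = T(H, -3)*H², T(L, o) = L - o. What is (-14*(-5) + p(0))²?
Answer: 4900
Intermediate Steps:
p(H) = H²*(3 + H) (p(H) = (H - 1*(-3))*H² = (H + 3)*H² = (3 + H)*H² = H²*(3 + H))
(-14*(-5) + p(0))² = (-14*(-5) + 0²*(3 + 0))² = (70 + 0*3)² = (70 + 0)² = 70² = 4900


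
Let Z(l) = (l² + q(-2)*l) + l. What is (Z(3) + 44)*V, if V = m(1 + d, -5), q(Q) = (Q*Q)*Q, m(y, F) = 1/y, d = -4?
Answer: -32/3 ≈ -10.667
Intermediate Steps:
q(Q) = Q³ (q(Q) = Q²*Q = Q³)
Z(l) = l² - 7*l (Z(l) = (l² + (-2)³*l) + l = (l² - 8*l) + l = l² - 7*l)
V = -⅓ (V = 1/(1 - 4) = 1/(-3) = -⅓ ≈ -0.33333)
(Z(3) + 44)*V = (3*(-7 + 3) + 44)*(-⅓) = (3*(-4) + 44)*(-⅓) = (-12 + 44)*(-⅓) = 32*(-⅓) = -32/3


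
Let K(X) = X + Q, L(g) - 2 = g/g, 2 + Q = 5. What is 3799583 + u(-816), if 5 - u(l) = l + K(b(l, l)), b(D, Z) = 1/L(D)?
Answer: 11401202/3 ≈ 3.8004e+6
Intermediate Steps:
Q = 3 (Q = -2 + 5 = 3)
L(g) = 3 (L(g) = 2 + g/g = 2 + 1 = 3)
b(D, Z) = ⅓ (b(D, Z) = 1/3 = ⅓)
K(X) = 3 + X (K(X) = X + 3 = 3 + X)
u(l) = 5/3 - l (u(l) = 5 - (l + (3 + ⅓)) = 5 - (l + 10/3) = 5 - (10/3 + l) = 5 + (-10/3 - l) = 5/3 - l)
3799583 + u(-816) = 3799583 + (5/3 - 1*(-816)) = 3799583 + (5/3 + 816) = 3799583 + 2453/3 = 11401202/3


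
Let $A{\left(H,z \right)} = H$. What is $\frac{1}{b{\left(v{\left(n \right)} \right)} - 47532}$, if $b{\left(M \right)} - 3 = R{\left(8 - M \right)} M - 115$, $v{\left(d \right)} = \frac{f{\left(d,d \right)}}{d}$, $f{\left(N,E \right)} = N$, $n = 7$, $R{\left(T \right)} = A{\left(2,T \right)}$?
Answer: $- \frac{1}{47642} \approx -2.099 \cdot 10^{-5}$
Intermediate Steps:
$R{\left(T \right)} = 2$
$v{\left(d \right)} = 1$ ($v{\left(d \right)} = \frac{d}{d} = 1$)
$b{\left(M \right)} = -112 + 2 M$ ($b{\left(M \right)} = 3 + \left(2 M - 115\right) = 3 + \left(-115 + 2 M\right) = -112 + 2 M$)
$\frac{1}{b{\left(v{\left(n \right)} \right)} - 47532} = \frac{1}{\left(-112 + 2 \cdot 1\right) - 47532} = \frac{1}{\left(-112 + 2\right) - 47532} = \frac{1}{-110 - 47532} = \frac{1}{-47642} = - \frac{1}{47642}$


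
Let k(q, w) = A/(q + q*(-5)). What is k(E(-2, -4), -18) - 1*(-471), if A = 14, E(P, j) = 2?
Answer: 1877/4 ≈ 469.25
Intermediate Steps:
k(q, w) = -7/(2*q) (k(q, w) = 14/(q + q*(-5)) = 14/(q - 5*q) = 14/((-4*q)) = 14*(-1/(4*q)) = -7/(2*q))
k(E(-2, -4), -18) - 1*(-471) = -7/2/2 - 1*(-471) = -7/2*½ + 471 = -7/4 + 471 = 1877/4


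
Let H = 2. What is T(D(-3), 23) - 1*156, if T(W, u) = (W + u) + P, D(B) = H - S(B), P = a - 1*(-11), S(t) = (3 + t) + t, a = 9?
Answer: -108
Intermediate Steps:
S(t) = 3 + 2*t
P = 20 (P = 9 - 1*(-11) = 9 + 11 = 20)
D(B) = -1 - 2*B (D(B) = 2 - (3 + 2*B) = 2 + (-3 - 2*B) = -1 - 2*B)
T(W, u) = 20 + W + u (T(W, u) = (W + u) + 20 = 20 + W + u)
T(D(-3), 23) - 1*156 = (20 + (-1 - 2*(-3)) + 23) - 1*156 = (20 + (-1 + 6) + 23) - 156 = (20 + 5 + 23) - 156 = 48 - 156 = -108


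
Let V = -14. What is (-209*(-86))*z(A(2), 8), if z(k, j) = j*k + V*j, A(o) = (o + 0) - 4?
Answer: -2300672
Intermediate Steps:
A(o) = -4 + o (A(o) = o - 4 = -4 + o)
z(k, j) = -14*j + j*k (z(k, j) = j*k - 14*j = -14*j + j*k)
(-209*(-86))*z(A(2), 8) = (-209*(-86))*(8*(-14 + (-4 + 2))) = 17974*(8*(-14 - 2)) = 17974*(8*(-16)) = 17974*(-128) = -2300672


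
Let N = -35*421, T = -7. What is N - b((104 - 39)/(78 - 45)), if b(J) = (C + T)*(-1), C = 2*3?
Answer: -14736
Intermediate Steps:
C = 6
N = -14735
b(J) = 1 (b(J) = (6 - 7)*(-1) = -1*(-1) = 1)
N - b((104 - 39)/(78 - 45)) = -14735 - 1*1 = -14735 - 1 = -14736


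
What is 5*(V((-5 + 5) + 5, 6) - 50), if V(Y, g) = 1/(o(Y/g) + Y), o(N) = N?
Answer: -1744/7 ≈ -249.14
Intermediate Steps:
V(Y, g) = 1/(Y + Y/g) (V(Y, g) = 1/(Y/g + Y) = 1/(Y + Y/g))
5*(V((-5 + 5) + 5, 6) - 50) = 5*(6/(((-5 + 5) + 5)*(1 + 6)) - 50) = 5*(6/((0 + 5)*7) - 50) = 5*(6*(⅐)/5 - 50) = 5*(6*(⅕)*(⅐) - 50) = 5*(6/35 - 50) = 5*(-1744/35) = -1744/7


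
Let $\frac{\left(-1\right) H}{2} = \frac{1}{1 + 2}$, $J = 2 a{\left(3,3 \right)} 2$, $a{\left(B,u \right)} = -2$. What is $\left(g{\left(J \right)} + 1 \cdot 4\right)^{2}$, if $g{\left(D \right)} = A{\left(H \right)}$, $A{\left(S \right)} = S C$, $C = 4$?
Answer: $\frac{16}{9} \approx 1.7778$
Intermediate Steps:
$J = -8$ ($J = 2 \left(-2\right) 2 = \left(-4\right) 2 = -8$)
$H = - \frac{2}{3}$ ($H = - \frac{2}{1 + 2} = - \frac{2}{3} \approx -0.66667$)
$A{\left(S \right)} = 4 S$ ($A{\left(S \right)} = S 4 = 4 S$)
$g{\left(D \right)} = - \frac{8}{3}$ ($g{\left(D \right)} = 4 \left(- \frac{2}{3}\right) = - \frac{8}{3}$)
$\left(g{\left(J \right)} + 1 \cdot 4\right)^{2} = \left(- \frac{8}{3} + 1 \cdot 4\right)^{2} = \left(- \frac{8}{3} + 4\right)^{2} = \left(\frac{4}{3}\right)^{2} = \frac{16}{9}$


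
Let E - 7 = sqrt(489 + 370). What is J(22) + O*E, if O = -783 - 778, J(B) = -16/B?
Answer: -120205/11 - 1561*sqrt(859) ≈ -56679.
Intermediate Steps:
E = 7 + sqrt(859) (E = 7 + sqrt(489 + 370) = 7 + sqrt(859) ≈ 36.309)
O = -1561
J(22) + O*E = -16/22 - 1561*(7 + sqrt(859)) = -16*1/22 + (-10927 - 1561*sqrt(859)) = -8/11 + (-10927 - 1561*sqrt(859)) = -120205/11 - 1561*sqrt(859)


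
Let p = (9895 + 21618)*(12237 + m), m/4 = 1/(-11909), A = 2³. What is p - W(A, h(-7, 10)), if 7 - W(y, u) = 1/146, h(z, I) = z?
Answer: 670490827166153/1738714 ≈ 3.8562e+8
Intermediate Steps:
A = 8
m = -4/11909 (m = 4/(-11909) = 4*(-1/11909) = -4/11909 ≈ -0.00033588)
W(y, u) = 1021/146 (W(y, u) = 7 - 1/146 = 1021/146)
p = 4592403009077/11909 (p = (9895 + 21618)*(12237 - 4/11909) = 31513*(145730429/11909) = 4592403009077/11909 ≈ 3.8562e+8)
p - W(A, h(-7, 10)) = 4592403009077/11909 - 1*1021/146 = 4592403009077/11909 - 1021/146 = 670490827166153/1738714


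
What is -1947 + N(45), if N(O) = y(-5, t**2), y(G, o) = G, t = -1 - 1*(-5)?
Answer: -1952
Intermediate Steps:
t = 4 (t = -1 + 5 = 4)
N(O) = -5
-1947 + N(45) = -1947 - 5 = -1952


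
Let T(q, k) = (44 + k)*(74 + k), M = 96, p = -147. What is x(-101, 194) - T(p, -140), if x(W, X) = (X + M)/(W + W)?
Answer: -640081/101 ≈ -6337.4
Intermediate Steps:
x(W, X) = (96 + X)/(2*W) (x(W, X) = (X + 96)/(W + W) = (96 + X)/((2*W)) = (96 + X)*(1/(2*W)) = (96 + X)/(2*W))
x(-101, 194) - T(p, -140) = (½)*(96 + 194)/(-101) - (3256 + (-140)² + 118*(-140)) = (½)*(-1/101)*290 - (3256 + 19600 - 16520) = -145/101 - 1*6336 = -145/101 - 6336 = -640081/101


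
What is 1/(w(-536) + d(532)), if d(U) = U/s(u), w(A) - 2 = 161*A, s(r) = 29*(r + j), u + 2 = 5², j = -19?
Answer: -29/2502393 ≈ -1.1589e-5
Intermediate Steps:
u = 23 (u = -2 + 5² = -2 + 25 = 23)
s(r) = -551 + 29*r (s(r) = 29*(r - 19) = 29*(-19 + r) = -551 + 29*r)
w(A) = 2 + 161*A
d(U) = U/116 (d(U) = U/(-551 + 29*23) = U/(-551 + 667) = U/116)
1/(w(-536) + d(532)) = 1/((2 + 161*(-536)) + (1/116)*532) = 1/((2 - 86296) + 133/29) = 1/(-86294 + 133/29) = 1/(-2502393/29) = -29/2502393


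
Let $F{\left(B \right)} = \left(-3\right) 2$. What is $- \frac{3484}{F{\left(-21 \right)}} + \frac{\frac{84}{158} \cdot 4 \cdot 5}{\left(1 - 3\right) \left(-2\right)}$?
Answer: $\frac{138248}{237} \approx 583.33$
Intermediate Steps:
$F{\left(B \right)} = -6$
$- \frac{3484}{F{\left(-21 \right)}} + \frac{\frac{84}{158} \cdot 4 \cdot 5}{\left(1 - 3\right) \left(-2\right)} = - \frac{3484}{-6} + \frac{\frac{84}{158} \cdot 4 \cdot 5}{\left(1 - 3\right) \left(-2\right)} = \left(-3484\right) \left(- \frac{1}{6}\right) + \frac{84 \cdot \frac{1}{158} \cdot 20}{\left(-2\right) \left(-2\right)} = \frac{1742}{3} + \frac{\frac{42}{79} \cdot 20}{4} = \frac{1742}{3} + \frac{840}{79} \cdot \frac{1}{4} = \frac{1742}{3} + \frac{210}{79} = \frac{138248}{237}$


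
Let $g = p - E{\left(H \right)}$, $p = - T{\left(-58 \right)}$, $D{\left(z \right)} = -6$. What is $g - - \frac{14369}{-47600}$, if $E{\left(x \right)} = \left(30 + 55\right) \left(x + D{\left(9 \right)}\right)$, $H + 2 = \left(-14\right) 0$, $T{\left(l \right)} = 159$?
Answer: $\frac{24785231}{47600} \approx 520.7$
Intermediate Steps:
$H = -2$ ($H = -2 - 0 = -2 + 0 = -2$)
$p = -159$ ($p = \left(-1\right) 159 = -159$)
$E{\left(x \right)} = -510 + 85 x$ ($E{\left(x \right)} = \left(30 + 55\right) \left(x - 6\right) = 85 \left(-6 + x\right) = -510 + 85 x$)
$g = 521$ ($g = -159 - \left(-510 + 85 \left(-2\right)\right) = -159 - \left(-510 - 170\right) = -159 - -680 = -159 + 680 = 521$)
$g - - \frac{14369}{-47600} = 521 - - \frac{14369}{-47600} = 521 - \left(-14369\right) \left(- \frac{1}{47600}\right) = 521 - \frac{14369}{47600} = \frac{24785231}{47600}$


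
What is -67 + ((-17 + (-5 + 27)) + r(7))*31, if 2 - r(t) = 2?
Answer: 88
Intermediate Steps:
r(t) = 0 (r(t) = 2 - 1*2 = 2 - 2 = 0)
-67 + ((-17 + (-5 + 27)) + r(7))*31 = -67 + ((-17 + (-5 + 27)) + 0)*31 = -67 + ((-17 + 22) + 0)*31 = -67 + (5 + 0)*31 = -67 + 5*31 = -67 + 155 = 88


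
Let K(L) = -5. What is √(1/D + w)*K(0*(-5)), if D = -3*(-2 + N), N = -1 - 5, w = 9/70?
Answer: -√30030/84 ≈ -2.0630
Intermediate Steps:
w = 9/70 (w = 9*(1/70) = 9/70 ≈ 0.12857)
N = -6
D = 24 (D = -3*(-2 - 6) = -3*(-8) = 24)
√(1/D + w)*K(0*(-5)) = √(1/24 + 9/70)*(-5) = √(143/840)*(-5) = (√30030/420)*(-5) = -√30030/84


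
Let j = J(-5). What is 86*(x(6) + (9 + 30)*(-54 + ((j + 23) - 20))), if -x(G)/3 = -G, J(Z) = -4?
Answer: -182922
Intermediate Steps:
j = -4
x(G) = 3*G (x(G) = -(-3)*G = 3*G)
86*(x(6) + (9 + 30)*(-54 + ((j + 23) - 20))) = 86*(3*6 + (9 + 30)*(-54 + ((-4 + 23) - 20))) = 86*(18 + 39*(-54 + (19 - 20))) = 86*(18 + 39*(-54 - 1)) = 86*(18 + 39*(-55)) = 86*(18 - 2145) = 86*(-2127) = -182922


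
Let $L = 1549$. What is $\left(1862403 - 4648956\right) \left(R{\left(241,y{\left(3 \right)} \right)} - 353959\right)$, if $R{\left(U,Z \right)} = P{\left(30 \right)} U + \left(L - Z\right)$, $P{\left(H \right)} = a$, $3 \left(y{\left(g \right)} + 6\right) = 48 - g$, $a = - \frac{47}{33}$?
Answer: $982990684914$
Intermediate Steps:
$a = - \frac{47}{33}$ ($a = \left(-47\right) \frac{1}{33} = - \frac{47}{33} \approx -1.4242$)
$y{\left(g \right)} = 10 - \frac{g}{3}$ ($y{\left(g \right)} = -6 + \frac{48 - g}{3} = -6 - \left(-16 + \frac{g}{3}\right) = 10 - \frac{g}{3}$)
$P{\left(H \right)} = - \frac{47}{33}$
$R{\left(U,Z \right)} = 1549 - Z - \frac{47 U}{33}$ ($R{\left(U,Z \right)} = - \frac{47 U}{33} - \left(-1549 + Z\right) = 1549 - Z - \frac{47 U}{33}$)
$\left(1862403 - 4648956\right) \left(R{\left(241,y{\left(3 \right)} \right)} - 353959\right) = \left(1862403 - 4648956\right) \left(\left(1549 - \left(10 - 1\right) - \frac{11327}{33}\right) - 353959\right) = - 2786553 \left(\left(1549 - \left(10 - 1\right) - \frac{11327}{33}\right) - 353959\right) = - 2786553 \left(\left(1549 - 9 - \frac{11327}{33}\right) - 353959\right) = - 2786553 \left(\frac{39493}{33} - 353959\right) = \left(-2786553\right) \left(- \frac{11641154}{33}\right) = 982990684914$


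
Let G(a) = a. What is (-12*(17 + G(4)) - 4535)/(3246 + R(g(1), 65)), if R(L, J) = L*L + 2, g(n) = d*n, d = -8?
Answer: -4787/3312 ≈ -1.4454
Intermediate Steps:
g(n) = -8*n
R(L, J) = 2 + L² (R(L, J) = L² + 2 = 2 + L²)
(-12*(17 + G(4)) - 4535)/(3246 + R(g(1), 65)) = (-12*(17 + 4) - 4535)/(3246 + (2 + (-8*1)²)) = (-12*21 - 4535)/(3246 + (2 + (-8)²)) = (-252 - 4535)/(3246 + (2 + 64)) = -4787/(3246 + 66) = -4787/3312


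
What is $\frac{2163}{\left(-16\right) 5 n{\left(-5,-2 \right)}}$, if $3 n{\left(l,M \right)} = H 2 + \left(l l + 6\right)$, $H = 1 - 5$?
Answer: $- \frac{6489}{1840} \approx -3.5266$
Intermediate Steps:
$H = -4$ ($H = 1 - 5 = -4$)
$n{\left(l,M \right)} = - \frac{2}{3} + \frac{l^{2}}{3}$ ($n{\left(l,M \right)} = \frac{\left(-4\right) 2 + \left(l l + 6\right)}{3} = \frac{-8 + \left(l^{2} + 6\right)}{3} = \frac{-8 + \left(6 + l^{2}\right)}{3} = \frac{-2 + l^{2}}{3} = - \frac{2}{3} + \frac{l^{2}}{3}$)
$\frac{2163}{\left(-16\right) 5 n{\left(-5,-2 \right)}} = \frac{2163}{\left(-16\right) 5 \left(- \frac{2}{3} + \frac{\left(-5\right)^{2}}{3}\right)} = \frac{2163}{\left(-80\right) \left(- \frac{2}{3} + \frac{1}{3} \cdot 25\right)} = \frac{2163}{\left(-80\right) \left(- \frac{2}{3} + \frac{25}{3}\right)} = \frac{2163}{\left(-80\right) \frac{23}{3}} = \frac{2163}{- \frac{1840}{3}} = 2163 \left(- \frac{3}{1840}\right) = - \frac{6489}{1840}$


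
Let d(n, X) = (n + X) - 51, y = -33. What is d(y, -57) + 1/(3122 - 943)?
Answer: -307238/2179 ≈ -141.00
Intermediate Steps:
d(n, X) = -51 + X + n (d(n, X) = (X + n) - 51 = -51 + X + n)
d(y, -57) + 1/(3122 - 943) = (-51 - 57 - 33) + 1/(3122 - 943) = -141 + 1/2179 = -307238/2179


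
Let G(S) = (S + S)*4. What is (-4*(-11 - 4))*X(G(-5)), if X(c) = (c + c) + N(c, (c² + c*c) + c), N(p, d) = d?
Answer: 184800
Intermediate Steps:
G(S) = 8*S (G(S) = (2*S)*4 = 8*S)
X(c) = 2*c² + 3*c (X(c) = (c + c) + ((c² + c*c) + c) = 2*c + ((c² + c²) + c) = 2*c + (2*c² + c) = 2*c + (c + 2*c²) = 2*c² + 3*c)
(-4*(-11 - 4))*X(G(-5)) = (-4*(-11 - 4))*((8*(-5))*(3 + 2*(8*(-5)))) = (-4*(-15))*(-40*(3 + 2*(-40))) = 60*(-40*(3 - 80)) = 60*(-40*(-77)) = 60*3080 = 184800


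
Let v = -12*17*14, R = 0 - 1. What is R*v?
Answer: 2856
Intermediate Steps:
R = -1
v = -2856 (v = -204*14 = -2856)
R*v = -1*(-2856) = 2856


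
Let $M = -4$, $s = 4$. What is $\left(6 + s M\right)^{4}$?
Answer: $10000$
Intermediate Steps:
$\left(6 + s M\right)^{4} = \left(6 + 4 \left(-4\right)\right)^{4} = \left(6 - 16\right)^{4} = \left(-10\right)^{4} = 10000$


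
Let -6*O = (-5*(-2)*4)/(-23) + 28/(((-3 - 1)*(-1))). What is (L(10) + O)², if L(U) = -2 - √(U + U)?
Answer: 538489/19044 + 794*√5/69 ≈ 54.007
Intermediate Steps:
L(U) = -2 - √2*√U (L(U) = -2 - √(2*U) = -2 - √2*√U)
O = -121/138 (O = -((-5*(-2)*4)/(-23) + 28/(((-3 - 1)*(-1))))/6 = -((10*4)*(-1/23) + 28/((-4*(-1))))/6 = -(40*(-1/23) + 28/4)/6 = -(-40/23 + 28*(¼))/6 = -(-40/23 + 7)/6 = -⅙*121/23 = -121/138 ≈ -0.87681)
(L(10) + O)² = ((-2 - √2*√10) - 121/138)² = ((-2 - 2*√5) - 121/138)² = (-397/138 - 2*√5)²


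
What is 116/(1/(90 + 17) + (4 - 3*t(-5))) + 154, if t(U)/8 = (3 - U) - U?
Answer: 5062658/32955 ≈ 153.62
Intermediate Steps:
t(U) = 24 - 16*U (t(U) = 8*((3 - U) - U) = 8*(3 - 2*U) = 24 - 16*U)
116/(1/(90 + 17) + (4 - 3*t(-5))) + 154 = 116/(1/(90 + 17) + (4 - 3*(24 - 16*(-5)))) + 154 = 116/(1/107 + (4 - 3*(24 + 80))) + 154 = 116/(1/107 + (4 - 3*104)) + 154 = 116/(1/107 + (4 - 312)) + 154 = 116/(1/107 - 308) + 154 = 116/(-32955/107) + 154 = 116*(-107/32955) + 154 = -12412/32955 + 154 = 5062658/32955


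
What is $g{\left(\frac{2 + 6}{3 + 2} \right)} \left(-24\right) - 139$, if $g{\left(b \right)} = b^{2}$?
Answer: $- \frac{5011}{25} \approx -200.44$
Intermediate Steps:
$g{\left(\frac{2 + 6}{3 + 2} \right)} \left(-24\right) - 139 = \left(\frac{2 + 6}{3 + 2}\right)^{2} \left(-24\right) - 139 = \left(\frac{8}{5}\right)^{2} \left(-24\right) - 139 = \frac{64}{25} \left(-24\right) - 139 = - \frac{1536}{25} - 139 = - \frac{5011}{25}$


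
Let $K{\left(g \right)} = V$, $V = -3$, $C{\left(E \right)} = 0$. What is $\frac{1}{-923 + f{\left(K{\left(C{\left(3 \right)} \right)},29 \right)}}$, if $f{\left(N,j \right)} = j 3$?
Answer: $- \frac{1}{836} \approx -0.0011962$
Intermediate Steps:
$K{\left(g \right)} = -3$
$f{\left(N,j \right)} = 3 j$
$\frac{1}{-923 + f{\left(K{\left(C{\left(3 \right)} \right)},29 \right)}} = \frac{1}{-923 + 3 \cdot 29} = \frac{1}{-923 + 87} = \frac{1}{-836} = - \frac{1}{836}$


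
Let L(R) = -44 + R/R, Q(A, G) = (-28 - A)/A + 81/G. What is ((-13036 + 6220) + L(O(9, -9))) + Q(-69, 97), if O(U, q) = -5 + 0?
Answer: -45905675/6693 ≈ -6858.8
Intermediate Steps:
O(U, q) = -5
Q(A, G) = 81/G + (-28 - A)/A (Q(A, G) = (-28 - A)/A + 81/G = 81/G + (-28 - A)/A)
L(R) = -43 (L(R) = -44 + 1 = -43)
((-13036 + 6220) + L(O(9, -9))) + Q(-69, 97) = ((-13036 + 6220) - 43) + (-1 - 28/(-69) + 81/97) = (-6816 - 43) + (-1 - 28*(-1/69) + 81*(1/97)) = -6859 + (-1 + 28/69 + 81/97) = -6859 + 1612/6693 = -45905675/6693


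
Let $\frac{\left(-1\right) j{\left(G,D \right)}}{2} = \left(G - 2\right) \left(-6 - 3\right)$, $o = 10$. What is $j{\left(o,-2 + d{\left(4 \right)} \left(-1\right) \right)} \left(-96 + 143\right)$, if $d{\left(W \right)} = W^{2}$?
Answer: $6768$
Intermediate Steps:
$j{\left(G,D \right)} = -36 + 18 G$ ($j{\left(G,D \right)} = - 2 \left(G - 2\right) \left(-6 - 3\right) = - 2 \left(-2 + G\right) \left(-9\right) = - 2 \left(18 - 9 G\right) = -36 + 18 G$)
$j{\left(o,-2 + d{\left(4 \right)} \left(-1\right) \right)} \left(-96 + 143\right) = \left(-36 + 18 \cdot 10\right) \left(-96 + 143\right) = \left(-36 + 180\right) 47 = 144 \cdot 47 = 6768$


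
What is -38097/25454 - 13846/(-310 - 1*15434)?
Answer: -61840771/100186944 ≈ -0.61725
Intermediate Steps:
-38097/25454 - 13846/(-310 - 1*15434) = -38097*1/25454 - 13846/(-310 - 15434) = -38097/25454 - 13846/(-15744) = -38097/25454 - 13846*(-1/15744) = -38097/25454 + 6923/7872 = -61840771/100186944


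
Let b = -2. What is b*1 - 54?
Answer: -56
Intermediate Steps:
b*1 - 54 = -2*1 - 54 = -2 - 54 = -56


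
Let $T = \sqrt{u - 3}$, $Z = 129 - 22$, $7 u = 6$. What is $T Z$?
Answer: $\frac{107 i \sqrt{105}}{7} \approx 156.63 i$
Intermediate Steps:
$u = \frac{6}{7}$ ($u = \frac{1}{7} \cdot 6 = \frac{6}{7} \approx 0.85714$)
$Z = 107$
$T = \frac{i \sqrt{105}}{7}$ ($T = \sqrt{\frac{6}{7} - 3} = \sqrt{- \frac{15}{7}} = \frac{i \sqrt{105}}{7} \approx 1.4639 i$)
$T Z = \frac{i \sqrt{105}}{7} \cdot 107 = \frac{107 i \sqrt{105}}{7}$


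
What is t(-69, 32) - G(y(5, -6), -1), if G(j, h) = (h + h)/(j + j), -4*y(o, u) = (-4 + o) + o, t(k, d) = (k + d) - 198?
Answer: -707/3 ≈ -235.67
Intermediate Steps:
t(k, d) = -198 + d + k (t(k, d) = (d + k) - 198 = -198 + d + k)
y(o, u) = 1 - o/2 (y(o, u) = -((-4 + o) + o)/4 = -(-4 + 2*o)/4 = 1 - o/2)
G(j, h) = h/j (G(j, h) = (2*h)/((2*j)) = (2*h)*(1/(2*j)) = h/j)
t(-69, 32) - G(y(5, -6), -1) = (-198 + 32 - 69) - (-1)/(1 - ½*5) = -235 - (-1)/(1 - 5/2) = -235 - (-1)/(-3/2) = -235 - (-1)*(-2)/3 = -235 - 1*⅔ = -235 - ⅔ = -707/3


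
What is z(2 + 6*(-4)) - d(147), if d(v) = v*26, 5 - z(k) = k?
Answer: -3795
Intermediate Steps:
z(k) = 5 - k
d(v) = 26*v
z(2 + 6*(-4)) - d(147) = (5 - (2 + 6*(-4))) - 26*147 = (5 - (2 - 24)) - 1*3822 = (5 - 1*(-22)) - 3822 = (5 + 22) - 3822 = 27 - 3822 = -3795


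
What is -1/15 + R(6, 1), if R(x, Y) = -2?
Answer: -31/15 ≈ -2.0667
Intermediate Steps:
-1/15 + R(6, 1) = -1/15 - 2 = -31/15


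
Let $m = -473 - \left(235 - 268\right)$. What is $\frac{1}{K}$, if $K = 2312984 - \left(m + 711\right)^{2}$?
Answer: $\frac{1}{2239543} \approx 4.4652 \cdot 10^{-7}$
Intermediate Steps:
$m = -440$ ($m = -473 - \left(235 - 268\right) = -473 - -33 = -473 + 33 = -440$)
$K = 2239543$ ($K = 2312984 - \left(-440 + 711\right)^{2} = 2312984 - 271^{2} = 2312984 - 73441 = 2239543$)
$\frac{1}{K} = \frac{1}{2239543}$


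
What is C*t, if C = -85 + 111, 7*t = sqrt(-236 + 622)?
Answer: 26*sqrt(386)/7 ≈ 72.974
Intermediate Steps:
t = sqrt(386)/7 (t = sqrt(-236 + 622)/7 = sqrt(386)/7 ≈ 2.8067)
C = 26
C*t = 26*(sqrt(386)/7) = 26*sqrt(386)/7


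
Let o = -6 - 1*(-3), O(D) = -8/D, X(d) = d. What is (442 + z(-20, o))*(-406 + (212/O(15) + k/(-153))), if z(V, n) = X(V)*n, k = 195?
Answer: -20603837/51 ≈ -4.0400e+5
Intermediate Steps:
o = -3 (o = -6 + 3 = -3)
z(V, n) = V*n
(442 + z(-20, o))*(-406 + (212/O(15) + k/(-153))) = (442 - 20*(-3))*(-406 + (212/((-8/15)) + 195/(-153))) = (442 + 60)*(-406 + (212/((-8*1/15)) + 195*(-1/153))) = 502*(-406 + (212/(-8/15) - 65/51)) = 502*(-406 + (212*(-15/8) - 65/51)) = 502*(-406 + (-795/2 - 65/51)) = 502*(-406 - 40675/102) = 502*(-82087/102) = -20603837/51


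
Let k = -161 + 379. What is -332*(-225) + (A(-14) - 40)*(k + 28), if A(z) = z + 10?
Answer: 63876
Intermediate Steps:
A(z) = 10 + z
k = 218
-332*(-225) + (A(-14) - 40)*(k + 28) = -332*(-225) + ((10 - 14) - 40)*(218 + 28) = 74700 + (-4 - 40)*246 = 74700 - 44*246 = 74700 - 10824 = 63876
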